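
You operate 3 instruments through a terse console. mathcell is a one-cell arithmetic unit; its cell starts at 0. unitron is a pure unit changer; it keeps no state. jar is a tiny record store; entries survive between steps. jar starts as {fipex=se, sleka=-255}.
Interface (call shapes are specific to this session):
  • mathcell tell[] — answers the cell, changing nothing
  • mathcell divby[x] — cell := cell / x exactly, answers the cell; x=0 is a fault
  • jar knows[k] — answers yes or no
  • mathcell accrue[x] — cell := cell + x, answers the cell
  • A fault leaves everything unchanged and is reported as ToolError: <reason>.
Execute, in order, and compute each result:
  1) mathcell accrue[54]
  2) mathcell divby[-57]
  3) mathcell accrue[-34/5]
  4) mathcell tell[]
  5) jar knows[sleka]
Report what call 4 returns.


I call mathcell accrue on x=54, and observe 54.
I use mathcell divby on x=-57, — result: -18/19.
I call mathcell accrue on x=-34/5, and observe -736/95.
Now I run mathcell tell, → -736/95.
Invoking jar knows on k=sleka: yes.

Answer: -736/95


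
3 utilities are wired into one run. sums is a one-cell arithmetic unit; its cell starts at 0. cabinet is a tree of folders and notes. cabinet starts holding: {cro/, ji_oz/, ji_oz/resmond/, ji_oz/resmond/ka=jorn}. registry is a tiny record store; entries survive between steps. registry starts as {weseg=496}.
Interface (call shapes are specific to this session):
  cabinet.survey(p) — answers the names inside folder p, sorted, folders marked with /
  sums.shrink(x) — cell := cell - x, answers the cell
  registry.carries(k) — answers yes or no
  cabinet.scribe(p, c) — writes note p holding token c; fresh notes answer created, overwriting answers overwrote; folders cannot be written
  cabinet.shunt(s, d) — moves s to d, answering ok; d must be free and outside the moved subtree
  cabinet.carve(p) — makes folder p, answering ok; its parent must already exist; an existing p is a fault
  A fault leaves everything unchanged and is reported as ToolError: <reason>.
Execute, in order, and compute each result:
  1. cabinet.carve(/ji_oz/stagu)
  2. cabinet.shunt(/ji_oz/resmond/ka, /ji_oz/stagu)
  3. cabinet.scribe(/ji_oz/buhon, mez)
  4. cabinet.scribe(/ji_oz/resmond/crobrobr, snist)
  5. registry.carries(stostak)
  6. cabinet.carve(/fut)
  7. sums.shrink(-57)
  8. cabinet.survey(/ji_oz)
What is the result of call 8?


Answer: [buhon, resmond/, stagu/]

Derivation:
-- 1. cabinet.carve(p: /ji_oz/stagu) : ok
-- 2. cabinet.shunt(s: /ji_oz/resmond/ka, d: /ji_oz/stagu) : ToolError: exists
-- 3. cabinet.scribe(p: /ji_oz/buhon, c: mez) : created
-- 4. cabinet.scribe(p: /ji_oz/resmond/crobrobr, c: snist) : created
-- 5. registry.carries(k: stostak) : no
-- 6. cabinet.carve(p: /fut) : ok
-- 7. sums.shrink(x: -57) : 57
-- 8. cabinet.survey(p: /ji_oz) : [buhon, resmond/, stagu/]


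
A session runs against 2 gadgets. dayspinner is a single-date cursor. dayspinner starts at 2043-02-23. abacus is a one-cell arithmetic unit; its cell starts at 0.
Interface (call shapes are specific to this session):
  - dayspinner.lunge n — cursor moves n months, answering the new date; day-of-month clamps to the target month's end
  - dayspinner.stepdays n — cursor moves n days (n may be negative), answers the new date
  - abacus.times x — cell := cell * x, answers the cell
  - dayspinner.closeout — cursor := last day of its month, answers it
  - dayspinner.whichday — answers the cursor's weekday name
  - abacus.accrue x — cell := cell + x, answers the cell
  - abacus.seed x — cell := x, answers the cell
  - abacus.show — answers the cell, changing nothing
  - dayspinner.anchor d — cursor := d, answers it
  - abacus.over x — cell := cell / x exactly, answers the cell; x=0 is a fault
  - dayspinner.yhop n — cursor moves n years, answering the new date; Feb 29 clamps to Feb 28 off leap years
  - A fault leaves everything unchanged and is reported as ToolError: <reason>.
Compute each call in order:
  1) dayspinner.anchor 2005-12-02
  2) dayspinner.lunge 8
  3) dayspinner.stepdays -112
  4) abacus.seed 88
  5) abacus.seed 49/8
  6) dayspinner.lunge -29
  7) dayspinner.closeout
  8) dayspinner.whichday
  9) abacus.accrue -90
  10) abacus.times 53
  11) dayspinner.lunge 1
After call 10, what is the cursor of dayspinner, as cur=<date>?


> dayspinner.anchor d='2005-12-02'
[out] 2005-12-02
> dayspinner.lunge n='8'
[out] 2006-08-02
> dayspinner.stepdays n='-112'
[out] 2006-04-12
> abacus.seed x='88'
[out] 88
> abacus.seed x='49/8'
[out] 49/8
> dayspinner.lunge n='-29'
[out] 2003-11-12
> dayspinner.closeout
[out] 2003-11-30
> dayspinner.whichday
[out] Sunday
> abacus.accrue x='-90'
[out] -671/8
> abacus.times x='53'
[out] -35563/8
> dayspinner.lunge n='1'
[out] 2003-12-30

Answer: cur=2003-11-30


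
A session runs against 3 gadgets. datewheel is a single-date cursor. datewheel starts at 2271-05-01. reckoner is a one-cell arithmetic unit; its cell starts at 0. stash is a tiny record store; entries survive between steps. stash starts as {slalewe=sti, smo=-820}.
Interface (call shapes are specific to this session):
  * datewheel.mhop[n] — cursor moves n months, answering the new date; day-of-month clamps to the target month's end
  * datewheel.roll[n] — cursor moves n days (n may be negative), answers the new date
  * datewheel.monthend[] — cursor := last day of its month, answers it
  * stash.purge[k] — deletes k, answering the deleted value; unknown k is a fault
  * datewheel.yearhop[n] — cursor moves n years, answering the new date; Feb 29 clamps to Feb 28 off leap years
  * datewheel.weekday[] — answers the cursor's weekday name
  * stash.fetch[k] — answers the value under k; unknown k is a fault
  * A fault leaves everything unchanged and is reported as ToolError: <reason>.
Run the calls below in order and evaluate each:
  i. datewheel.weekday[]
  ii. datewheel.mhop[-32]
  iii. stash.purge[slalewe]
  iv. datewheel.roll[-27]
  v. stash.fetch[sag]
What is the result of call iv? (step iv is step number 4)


$ weekday
:: Monday
$ mhop n: -32
:: 2268-09-01
$ purge k: slalewe
:: sti
$ roll n: -27
:: 2268-08-05
$ fetch k: sag
:: ToolError: no such key sag

Answer: 2268-08-05


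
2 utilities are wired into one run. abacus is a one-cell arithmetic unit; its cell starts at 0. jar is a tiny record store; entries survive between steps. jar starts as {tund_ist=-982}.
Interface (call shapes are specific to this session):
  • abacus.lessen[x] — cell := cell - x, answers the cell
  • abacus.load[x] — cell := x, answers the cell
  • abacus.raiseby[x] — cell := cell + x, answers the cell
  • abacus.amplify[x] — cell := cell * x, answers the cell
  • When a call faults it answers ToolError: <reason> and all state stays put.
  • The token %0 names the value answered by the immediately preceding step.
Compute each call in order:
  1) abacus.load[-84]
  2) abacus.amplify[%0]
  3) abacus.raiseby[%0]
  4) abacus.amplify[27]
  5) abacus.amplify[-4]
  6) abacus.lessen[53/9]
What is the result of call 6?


Do: load[-84]
See: -84
Do: amplify[%0]
See: 7056
Do: raiseby[%0]
See: 14112
Do: amplify[27]
See: 381024
Do: amplify[-4]
See: -1524096
Do: lessen[53/9]
See: -13716917/9

Answer: -13716917/9


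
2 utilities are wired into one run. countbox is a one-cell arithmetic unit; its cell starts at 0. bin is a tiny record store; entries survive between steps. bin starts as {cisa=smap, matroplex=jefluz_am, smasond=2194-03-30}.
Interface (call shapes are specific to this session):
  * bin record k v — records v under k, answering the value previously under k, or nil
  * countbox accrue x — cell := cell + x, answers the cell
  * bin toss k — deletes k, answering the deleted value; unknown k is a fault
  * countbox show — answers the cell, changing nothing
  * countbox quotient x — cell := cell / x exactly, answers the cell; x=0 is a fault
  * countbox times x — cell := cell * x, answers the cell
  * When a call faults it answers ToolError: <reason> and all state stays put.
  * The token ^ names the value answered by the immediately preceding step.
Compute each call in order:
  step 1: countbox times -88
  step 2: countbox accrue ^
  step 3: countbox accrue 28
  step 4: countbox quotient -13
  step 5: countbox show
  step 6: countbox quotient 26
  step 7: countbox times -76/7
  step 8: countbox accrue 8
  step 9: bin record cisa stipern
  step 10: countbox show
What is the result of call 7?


>> countbox times(x→-88)
<< 0
>> countbox accrue(x→^)
<< 0
>> countbox accrue(x→28)
<< 28
>> countbox quotient(x→-13)
<< -28/13
>> countbox show()
<< -28/13
>> countbox quotient(x→26)
<< -14/169
>> countbox times(x→-76/7)
<< 152/169
>> countbox accrue(x→8)
<< 1504/169
>> bin record(k→cisa, v→stipern)
<< smap
>> countbox show()
<< 1504/169

Answer: 152/169


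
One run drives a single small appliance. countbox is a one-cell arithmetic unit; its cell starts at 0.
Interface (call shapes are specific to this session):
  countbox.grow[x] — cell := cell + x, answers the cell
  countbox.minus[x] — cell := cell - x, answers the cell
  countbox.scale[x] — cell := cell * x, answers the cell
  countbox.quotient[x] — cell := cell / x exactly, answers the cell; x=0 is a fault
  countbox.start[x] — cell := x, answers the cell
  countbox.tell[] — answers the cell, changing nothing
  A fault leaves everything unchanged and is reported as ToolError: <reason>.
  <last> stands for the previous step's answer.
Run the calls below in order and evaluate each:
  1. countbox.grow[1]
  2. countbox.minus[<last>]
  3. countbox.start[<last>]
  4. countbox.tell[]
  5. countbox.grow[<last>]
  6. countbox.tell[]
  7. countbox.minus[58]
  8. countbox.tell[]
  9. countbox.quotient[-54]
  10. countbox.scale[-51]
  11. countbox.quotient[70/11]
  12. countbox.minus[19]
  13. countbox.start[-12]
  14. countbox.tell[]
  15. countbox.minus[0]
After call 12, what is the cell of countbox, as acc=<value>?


==> countbox.grow(x='1')
<== 1
==> countbox.minus(x='<last>')
<== 0
==> countbox.start(x='<last>')
<== 0
==> countbox.tell()
<== 0
==> countbox.grow(x='<last>')
<== 0
==> countbox.tell()
<== 0
==> countbox.minus(x='58')
<== -58
==> countbox.tell()
<== -58
==> countbox.quotient(x='-54')
<== 29/27
==> countbox.scale(x='-51')
<== -493/9
==> countbox.quotient(x='70/11')
<== -5423/630
==> countbox.minus(x='19')
<== -17393/630
==> countbox.start(x='-12')
<== -12
==> countbox.tell()
<== -12
==> countbox.minus(x='0')
<== -12

Answer: acc=-17393/630


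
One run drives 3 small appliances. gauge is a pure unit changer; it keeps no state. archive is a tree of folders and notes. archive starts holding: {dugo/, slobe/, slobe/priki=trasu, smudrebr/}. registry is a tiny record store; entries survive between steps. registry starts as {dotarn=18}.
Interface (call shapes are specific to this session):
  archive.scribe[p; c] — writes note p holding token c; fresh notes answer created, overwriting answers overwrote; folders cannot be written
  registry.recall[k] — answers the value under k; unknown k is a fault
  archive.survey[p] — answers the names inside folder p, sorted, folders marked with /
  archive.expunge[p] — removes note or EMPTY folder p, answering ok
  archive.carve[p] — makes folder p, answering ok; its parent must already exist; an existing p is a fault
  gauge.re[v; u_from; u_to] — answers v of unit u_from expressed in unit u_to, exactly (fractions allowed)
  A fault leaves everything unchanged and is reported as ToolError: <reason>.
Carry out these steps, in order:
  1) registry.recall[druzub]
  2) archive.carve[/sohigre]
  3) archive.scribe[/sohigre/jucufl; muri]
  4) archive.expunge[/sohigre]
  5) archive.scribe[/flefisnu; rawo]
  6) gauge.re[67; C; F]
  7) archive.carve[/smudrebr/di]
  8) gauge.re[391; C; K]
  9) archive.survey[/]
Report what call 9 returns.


Answer: [dugo/, flefisnu, slobe/, smudrebr/, sohigre/]

Derivation:
→ recall(druzub)
← ToolError: no such key druzub
→ carve(/sohigre)
← ok
→ scribe(/sohigre/jucufl, muri)
← created
→ expunge(/sohigre)
← ToolError: not empty
→ scribe(/flefisnu, rawo)
← created
→ re(67, C, F)
← 763/5
→ carve(/smudrebr/di)
← ok
→ re(391, C, K)
← 13283/20
→ survey(/)
← [dugo/, flefisnu, slobe/, smudrebr/, sohigre/]


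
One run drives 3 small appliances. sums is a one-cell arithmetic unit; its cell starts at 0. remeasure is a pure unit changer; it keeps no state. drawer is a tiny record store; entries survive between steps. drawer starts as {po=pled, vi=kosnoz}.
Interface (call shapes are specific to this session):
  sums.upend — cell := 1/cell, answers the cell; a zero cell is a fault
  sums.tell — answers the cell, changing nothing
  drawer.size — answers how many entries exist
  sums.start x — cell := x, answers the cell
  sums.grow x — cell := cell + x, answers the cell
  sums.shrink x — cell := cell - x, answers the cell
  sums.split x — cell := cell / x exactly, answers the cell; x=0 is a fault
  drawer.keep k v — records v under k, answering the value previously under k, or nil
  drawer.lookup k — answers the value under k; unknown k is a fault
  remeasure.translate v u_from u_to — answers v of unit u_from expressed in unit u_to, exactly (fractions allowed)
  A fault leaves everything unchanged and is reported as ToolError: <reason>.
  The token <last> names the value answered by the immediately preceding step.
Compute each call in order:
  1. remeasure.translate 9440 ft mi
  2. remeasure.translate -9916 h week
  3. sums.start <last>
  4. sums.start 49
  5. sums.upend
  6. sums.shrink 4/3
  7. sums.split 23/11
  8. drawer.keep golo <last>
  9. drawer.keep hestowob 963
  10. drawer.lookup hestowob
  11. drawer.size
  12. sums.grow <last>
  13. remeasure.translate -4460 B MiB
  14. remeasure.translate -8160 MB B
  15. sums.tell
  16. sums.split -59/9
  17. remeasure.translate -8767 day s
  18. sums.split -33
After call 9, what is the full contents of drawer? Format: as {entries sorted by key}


Answer: {golo=-2123/3381, hestowob=963, po=pled, vi=kosnoz}

Derivation:
→ remeasure.translate(v→9440, u_from→ft, u_to→mi)
← 59/33
→ remeasure.translate(v→-9916, u_from→h, u_to→week)
← -2479/42
→ sums.start(x→<last>)
← -2479/42
→ sums.start(x→49)
← 49
→ sums.upend()
← 1/49
→ sums.shrink(x→4/3)
← -193/147
→ sums.split(x→23/11)
← -2123/3381
→ drawer.keep(k→golo, v→<last>)
← nil
→ drawer.keep(k→hestowob, v→963)
← nil
→ drawer.lookup(k→hestowob)
← 963
→ drawer.size()
← 4
→ sums.grow(x→<last>)
← 11401/3381
→ remeasure.translate(v→-4460, u_from→B, u_to→MiB)
← -1115/262144
→ remeasure.translate(v→-8160, u_from→MB, u_to→B)
← -8160000000
→ sums.tell()
← 11401/3381
→ sums.split(x→-59/9)
← -34203/66493
→ remeasure.translate(v→-8767, u_from→day, u_to→s)
← -757468800
→ sums.split(x→-33)
← 11401/731423


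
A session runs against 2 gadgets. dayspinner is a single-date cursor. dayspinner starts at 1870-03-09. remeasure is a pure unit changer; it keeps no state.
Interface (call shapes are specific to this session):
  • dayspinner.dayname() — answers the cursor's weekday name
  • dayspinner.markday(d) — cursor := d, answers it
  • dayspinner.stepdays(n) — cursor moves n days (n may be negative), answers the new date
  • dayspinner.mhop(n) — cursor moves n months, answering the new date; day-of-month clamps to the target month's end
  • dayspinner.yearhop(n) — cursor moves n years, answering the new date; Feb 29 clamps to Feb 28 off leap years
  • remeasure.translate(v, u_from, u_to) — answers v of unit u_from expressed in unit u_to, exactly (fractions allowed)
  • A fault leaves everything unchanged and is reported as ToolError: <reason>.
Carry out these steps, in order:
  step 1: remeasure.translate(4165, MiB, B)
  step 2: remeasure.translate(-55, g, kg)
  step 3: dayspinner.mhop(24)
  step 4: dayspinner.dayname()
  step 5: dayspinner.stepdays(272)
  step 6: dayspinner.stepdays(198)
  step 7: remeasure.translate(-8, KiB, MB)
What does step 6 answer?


Answer: 1873-06-22

Derivation:
==> remeasure.translate(v=4165, u_from=MiB, u_to=B)
<== 4367319040
==> remeasure.translate(v=-55, u_from=g, u_to=kg)
<== -11/200
==> dayspinner.mhop(n=24)
<== 1872-03-09
==> dayspinner.dayname()
<== Saturday
==> dayspinner.stepdays(n=272)
<== 1872-12-06
==> dayspinner.stepdays(n=198)
<== 1873-06-22
==> remeasure.translate(v=-8, u_from=KiB, u_to=MB)
<== -128/15625


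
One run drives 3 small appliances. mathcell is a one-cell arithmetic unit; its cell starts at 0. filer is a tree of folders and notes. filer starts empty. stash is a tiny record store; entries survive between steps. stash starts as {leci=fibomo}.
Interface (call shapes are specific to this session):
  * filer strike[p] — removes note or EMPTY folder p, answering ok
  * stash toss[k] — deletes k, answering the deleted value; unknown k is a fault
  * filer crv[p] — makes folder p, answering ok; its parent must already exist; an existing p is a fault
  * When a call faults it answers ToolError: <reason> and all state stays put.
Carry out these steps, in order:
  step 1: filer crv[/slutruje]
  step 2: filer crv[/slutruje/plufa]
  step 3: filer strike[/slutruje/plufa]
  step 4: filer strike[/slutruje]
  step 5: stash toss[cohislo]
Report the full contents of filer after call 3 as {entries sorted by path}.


Do: filer crv[p='/slutruje']
See: ok
Do: filer crv[p='/slutruje/plufa']
See: ok
Do: filer strike[p='/slutruje/plufa']
See: ok
Do: filer strike[p='/slutruje']
See: ok
Do: stash toss[k='cohislo']
See: ToolError: no such key cohislo

Answer: {slutruje/}


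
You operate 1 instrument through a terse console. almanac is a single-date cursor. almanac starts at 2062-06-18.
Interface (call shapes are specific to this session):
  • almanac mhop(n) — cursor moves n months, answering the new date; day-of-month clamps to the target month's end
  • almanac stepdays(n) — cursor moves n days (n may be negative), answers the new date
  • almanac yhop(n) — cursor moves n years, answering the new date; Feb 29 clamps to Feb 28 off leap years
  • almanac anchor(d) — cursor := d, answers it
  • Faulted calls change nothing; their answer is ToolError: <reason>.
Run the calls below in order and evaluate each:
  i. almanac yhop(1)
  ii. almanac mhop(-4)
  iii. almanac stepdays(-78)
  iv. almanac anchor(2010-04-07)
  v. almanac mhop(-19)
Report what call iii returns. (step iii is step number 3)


Answer: 2062-12-02

Derivation:
Do: almanac yhop[n=1]
See: 2063-06-18
Do: almanac mhop[n=-4]
See: 2063-02-18
Do: almanac stepdays[n=-78]
See: 2062-12-02
Do: almanac anchor[d=2010-04-07]
See: 2010-04-07
Do: almanac mhop[n=-19]
See: 2008-09-07


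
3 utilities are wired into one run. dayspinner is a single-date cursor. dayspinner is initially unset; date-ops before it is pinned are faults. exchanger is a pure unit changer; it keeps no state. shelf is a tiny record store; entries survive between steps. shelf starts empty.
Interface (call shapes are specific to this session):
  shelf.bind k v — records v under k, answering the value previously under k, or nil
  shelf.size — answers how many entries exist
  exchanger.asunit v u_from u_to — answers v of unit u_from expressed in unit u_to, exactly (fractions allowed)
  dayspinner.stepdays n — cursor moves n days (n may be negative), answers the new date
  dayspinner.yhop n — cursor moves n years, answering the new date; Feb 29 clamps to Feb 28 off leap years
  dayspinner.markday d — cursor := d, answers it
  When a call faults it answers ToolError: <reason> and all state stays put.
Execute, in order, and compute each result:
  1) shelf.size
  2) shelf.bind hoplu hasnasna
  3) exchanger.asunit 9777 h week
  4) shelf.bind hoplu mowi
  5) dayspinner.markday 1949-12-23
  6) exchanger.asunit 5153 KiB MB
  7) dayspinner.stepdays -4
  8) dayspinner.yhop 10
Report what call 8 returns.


[in] shelf.size
= 0
[in] shelf.bind k=hoplu v=hasnasna
= nil
[in] exchanger.asunit v=9777 u_from=h u_to=week
= 3259/56
[in] shelf.bind k=hoplu v=mowi
= hasnasna
[in] dayspinner.markday d=1949-12-23
= 1949-12-23
[in] exchanger.asunit v=5153 u_from=KiB u_to=MB
= 82448/15625
[in] dayspinner.stepdays n=-4
= 1949-12-19
[in] dayspinner.yhop n=10
= 1959-12-19

Answer: 1959-12-19


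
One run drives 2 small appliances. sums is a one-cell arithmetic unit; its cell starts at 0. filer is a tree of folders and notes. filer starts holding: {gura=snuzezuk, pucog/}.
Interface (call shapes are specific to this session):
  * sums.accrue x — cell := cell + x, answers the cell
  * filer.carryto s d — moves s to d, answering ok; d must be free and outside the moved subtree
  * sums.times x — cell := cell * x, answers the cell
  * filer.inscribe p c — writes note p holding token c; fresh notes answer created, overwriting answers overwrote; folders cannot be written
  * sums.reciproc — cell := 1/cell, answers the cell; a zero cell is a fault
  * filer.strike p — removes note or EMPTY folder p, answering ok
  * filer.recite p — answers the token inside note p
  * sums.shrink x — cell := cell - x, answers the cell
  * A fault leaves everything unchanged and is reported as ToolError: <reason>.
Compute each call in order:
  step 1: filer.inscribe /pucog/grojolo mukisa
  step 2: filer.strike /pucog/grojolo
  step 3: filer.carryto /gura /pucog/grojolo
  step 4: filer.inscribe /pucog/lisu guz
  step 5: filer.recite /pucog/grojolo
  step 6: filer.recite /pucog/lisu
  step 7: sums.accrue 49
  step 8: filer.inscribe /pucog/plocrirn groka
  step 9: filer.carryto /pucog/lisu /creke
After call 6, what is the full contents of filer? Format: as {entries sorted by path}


Calling inscribe using /pucog/grojolo, mukisa, yielding created.
I run strike using /pucog/grojolo: ok.
Now I run carryto using /gura, /pucog/grojolo, → ok.
I run inscribe using /pucog/lisu, guz, → created.
Then recite using /pucog/grojolo, and observe snuzezuk.
Calling recite using /pucog/lisu, and get guz.
I use accrue using 49, and see 49.
I invoke inscribe using /pucog/plocrirn, groka, which returns created.
I run carryto using /pucog/lisu, /creke, which returns ok.

Answer: {pucog/, pucog/grojolo=snuzezuk, pucog/lisu=guz}


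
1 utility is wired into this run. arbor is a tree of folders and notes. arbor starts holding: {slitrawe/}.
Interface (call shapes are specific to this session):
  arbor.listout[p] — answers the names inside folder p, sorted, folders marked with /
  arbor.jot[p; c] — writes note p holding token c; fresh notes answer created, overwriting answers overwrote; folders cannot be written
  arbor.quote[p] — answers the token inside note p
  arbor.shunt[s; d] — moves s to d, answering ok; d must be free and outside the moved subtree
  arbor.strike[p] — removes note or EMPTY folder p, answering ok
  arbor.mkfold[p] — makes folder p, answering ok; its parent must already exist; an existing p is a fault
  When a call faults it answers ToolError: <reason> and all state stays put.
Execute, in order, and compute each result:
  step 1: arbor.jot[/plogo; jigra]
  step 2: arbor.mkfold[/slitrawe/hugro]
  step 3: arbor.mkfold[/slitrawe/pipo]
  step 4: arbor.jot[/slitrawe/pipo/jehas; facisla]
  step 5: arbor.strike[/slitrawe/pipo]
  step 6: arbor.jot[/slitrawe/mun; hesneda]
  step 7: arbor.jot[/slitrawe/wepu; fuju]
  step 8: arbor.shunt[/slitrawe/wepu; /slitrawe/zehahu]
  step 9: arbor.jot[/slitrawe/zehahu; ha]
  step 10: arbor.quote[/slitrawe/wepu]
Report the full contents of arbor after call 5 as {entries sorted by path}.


Step: arbor.jot[p='/plogo'; c='jigra']
Result: created
Step: arbor.mkfold[p='/slitrawe/hugro']
Result: ok
Step: arbor.mkfold[p='/slitrawe/pipo']
Result: ok
Step: arbor.jot[p='/slitrawe/pipo/jehas'; c='facisla']
Result: created
Step: arbor.strike[p='/slitrawe/pipo']
Result: ToolError: not empty
Step: arbor.jot[p='/slitrawe/mun'; c='hesneda']
Result: created
Step: arbor.jot[p='/slitrawe/wepu'; c='fuju']
Result: created
Step: arbor.shunt[s='/slitrawe/wepu'; d='/slitrawe/zehahu']
Result: ok
Step: arbor.jot[p='/slitrawe/zehahu'; c='ha']
Result: overwrote
Step: arbor.quote[p='/slitrawe/wepu']
Result: ToolError: not found

Answer: {plogo=jigra, slitrawe/, slitrawe/hugro/, slitrawe/pipo/, slitrawe/pipo/jehas=facisla}


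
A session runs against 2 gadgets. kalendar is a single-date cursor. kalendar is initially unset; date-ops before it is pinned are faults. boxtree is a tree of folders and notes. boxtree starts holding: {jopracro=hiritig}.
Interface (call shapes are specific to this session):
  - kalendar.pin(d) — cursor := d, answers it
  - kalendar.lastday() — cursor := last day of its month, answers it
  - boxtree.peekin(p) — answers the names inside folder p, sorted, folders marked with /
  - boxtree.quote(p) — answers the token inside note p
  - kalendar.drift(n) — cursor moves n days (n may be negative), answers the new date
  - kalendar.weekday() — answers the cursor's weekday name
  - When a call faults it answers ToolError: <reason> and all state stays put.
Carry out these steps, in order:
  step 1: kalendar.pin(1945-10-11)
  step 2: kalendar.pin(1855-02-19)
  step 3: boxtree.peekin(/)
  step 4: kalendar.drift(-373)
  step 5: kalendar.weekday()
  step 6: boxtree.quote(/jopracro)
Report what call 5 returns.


Answer: Saturday

Derivation:
Calling pin passing d: 1945-10-11: 1945-10-11.
I run pin passing d: 1855-02-19, → 1855-02-19.
I call peekin passing p: /, and observe [jopracro].
Then drift passing n: -373, and observe 1854-02-11.
Calling weekday, giving Saturday.
Next I call quote passing p: /jopracro, yielding hiritig.


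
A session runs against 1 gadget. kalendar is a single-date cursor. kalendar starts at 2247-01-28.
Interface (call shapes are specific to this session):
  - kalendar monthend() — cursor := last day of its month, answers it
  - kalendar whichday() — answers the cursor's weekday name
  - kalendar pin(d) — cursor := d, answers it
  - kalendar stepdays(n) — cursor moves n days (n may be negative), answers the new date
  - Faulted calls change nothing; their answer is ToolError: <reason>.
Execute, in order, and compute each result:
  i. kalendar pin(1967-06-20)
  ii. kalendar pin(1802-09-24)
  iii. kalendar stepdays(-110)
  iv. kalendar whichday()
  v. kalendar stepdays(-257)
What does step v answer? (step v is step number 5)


! kalendar pin(d=1967-06-20) ~> 1967-06-20
! kalendar pin(d=1802-09-24) ~> 1802-09-24
! kalendar stepdays(n=-110) ~> 1802-06-06
! kalendar whichday() ~> Sunday
! kalendar stepdays(n=-257) ~> 1801-09-22

Answer: 1801-09-22


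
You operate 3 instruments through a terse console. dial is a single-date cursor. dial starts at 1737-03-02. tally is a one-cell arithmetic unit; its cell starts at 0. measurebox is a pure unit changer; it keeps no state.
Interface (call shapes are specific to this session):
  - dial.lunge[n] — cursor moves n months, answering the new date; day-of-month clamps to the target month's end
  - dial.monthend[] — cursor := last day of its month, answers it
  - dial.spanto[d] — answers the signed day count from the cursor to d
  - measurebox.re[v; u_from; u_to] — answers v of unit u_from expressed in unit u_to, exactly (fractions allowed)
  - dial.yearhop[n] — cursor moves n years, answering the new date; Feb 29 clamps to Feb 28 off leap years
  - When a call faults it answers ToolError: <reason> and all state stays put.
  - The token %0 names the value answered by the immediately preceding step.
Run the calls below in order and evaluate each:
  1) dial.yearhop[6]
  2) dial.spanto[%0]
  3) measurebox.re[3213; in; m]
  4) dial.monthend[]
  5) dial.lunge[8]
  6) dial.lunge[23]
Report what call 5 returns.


[in] dial.yearhop 6
  1743-03-02
[in] dial.spanto %0
  0
[in] measurebox.re 3213 in m
  408051/5000
[in] dial.monthend
  1743-03-31
[in] dial.lunge 8
  1743-11-30
[in] dial.lunge 23
  1745-10-30

Answer: 1743-11-30


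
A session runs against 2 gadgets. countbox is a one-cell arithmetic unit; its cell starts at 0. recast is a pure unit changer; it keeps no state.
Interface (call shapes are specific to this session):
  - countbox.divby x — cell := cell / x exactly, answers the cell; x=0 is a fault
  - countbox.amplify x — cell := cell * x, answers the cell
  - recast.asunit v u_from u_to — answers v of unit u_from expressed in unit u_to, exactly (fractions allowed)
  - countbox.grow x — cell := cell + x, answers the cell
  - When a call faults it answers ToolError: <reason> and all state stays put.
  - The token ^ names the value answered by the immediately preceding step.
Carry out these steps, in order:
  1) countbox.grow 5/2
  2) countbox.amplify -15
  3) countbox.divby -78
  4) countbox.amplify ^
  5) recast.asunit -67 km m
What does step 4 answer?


Answer: 625/2704

Derivation:
·→ grow(x='5/2')
·← 5/2
·→ amplify(x='-15')
·← -75/2
·→ divby(x='-78')
·← 25/52
·→ amplify(x='^')
·← 625/2704
·→ asunit(v='-67', u_from='km', u_to='m')
·← -67000


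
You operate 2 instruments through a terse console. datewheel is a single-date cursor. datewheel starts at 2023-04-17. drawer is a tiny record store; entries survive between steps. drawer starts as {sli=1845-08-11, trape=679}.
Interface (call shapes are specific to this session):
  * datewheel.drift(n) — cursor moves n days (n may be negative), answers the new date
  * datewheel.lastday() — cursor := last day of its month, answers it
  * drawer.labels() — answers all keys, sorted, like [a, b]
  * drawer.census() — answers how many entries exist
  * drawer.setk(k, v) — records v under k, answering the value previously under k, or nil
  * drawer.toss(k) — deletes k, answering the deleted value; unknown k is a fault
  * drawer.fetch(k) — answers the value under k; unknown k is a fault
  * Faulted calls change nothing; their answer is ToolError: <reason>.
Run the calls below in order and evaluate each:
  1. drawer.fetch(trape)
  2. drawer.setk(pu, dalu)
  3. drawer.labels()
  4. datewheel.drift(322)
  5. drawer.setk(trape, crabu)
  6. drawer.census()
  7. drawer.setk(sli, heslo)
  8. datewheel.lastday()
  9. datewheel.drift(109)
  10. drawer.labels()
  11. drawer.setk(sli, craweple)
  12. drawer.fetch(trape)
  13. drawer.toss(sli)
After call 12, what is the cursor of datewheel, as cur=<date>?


→ fetch(k='trape')
← 679
→ setk(k='pu', v='dalu')
← nil
→ labels()
← [pu, sli, trape]
→ drift(n='322')
← 2024-03-04
→ setk(k='trape', v='crabu')
← 679
→ census()
← 3
→ setk(k='sli', v='heslo')
← 1845-08-11
→ lastday()
← 2024-03-31
→ drift(n='109')
← 2024-07-18
→ labels()
← [pu, sli, trape]
→ setk(k='sli', v='craweple')
← heslo
→ fetch(k='trape')
← crabu
→ toss(k='sli')
← craweple

Answer: cur=2024-07-18


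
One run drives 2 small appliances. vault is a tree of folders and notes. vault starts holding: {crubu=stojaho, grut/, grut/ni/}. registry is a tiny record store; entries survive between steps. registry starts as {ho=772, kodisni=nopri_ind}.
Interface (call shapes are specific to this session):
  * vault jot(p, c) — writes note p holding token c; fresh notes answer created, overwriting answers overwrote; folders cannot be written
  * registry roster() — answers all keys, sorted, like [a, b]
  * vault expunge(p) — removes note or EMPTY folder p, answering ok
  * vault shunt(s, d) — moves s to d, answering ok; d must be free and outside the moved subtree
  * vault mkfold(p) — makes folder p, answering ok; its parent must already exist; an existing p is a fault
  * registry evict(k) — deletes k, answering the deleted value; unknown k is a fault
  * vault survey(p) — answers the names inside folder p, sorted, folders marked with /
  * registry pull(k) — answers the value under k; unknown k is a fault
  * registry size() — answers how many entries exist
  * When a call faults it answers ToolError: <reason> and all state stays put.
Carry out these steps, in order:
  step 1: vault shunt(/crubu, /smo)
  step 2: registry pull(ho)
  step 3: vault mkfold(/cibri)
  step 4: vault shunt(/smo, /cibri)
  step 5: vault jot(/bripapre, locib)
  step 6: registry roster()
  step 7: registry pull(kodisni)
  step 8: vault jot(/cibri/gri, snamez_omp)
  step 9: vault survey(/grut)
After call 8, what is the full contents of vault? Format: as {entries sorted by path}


[in] vault shunt s=/crubu d=/smo
  ok
[in] registry pull k=ho
  772
[in] vault mkfold p=/cibri
  ok
[in] vault shunt s=/smo d=/cibri
  ToolError: exists
[in] vault jot p=/bripapre c=locib
  created
[in] registry roster
  [ho, kodisni]
[in] registry pull k=kodisni
  nopri_ind
[in] vault jot p=/cibri/gri c=snamez_omp
  created
[in] vault survey p=/grut
  [ni/]

Answer: {bripapre=locib, cibri/, cibri/gri=snamez_omp, grut/, grut/ni/, smo=stojaho}


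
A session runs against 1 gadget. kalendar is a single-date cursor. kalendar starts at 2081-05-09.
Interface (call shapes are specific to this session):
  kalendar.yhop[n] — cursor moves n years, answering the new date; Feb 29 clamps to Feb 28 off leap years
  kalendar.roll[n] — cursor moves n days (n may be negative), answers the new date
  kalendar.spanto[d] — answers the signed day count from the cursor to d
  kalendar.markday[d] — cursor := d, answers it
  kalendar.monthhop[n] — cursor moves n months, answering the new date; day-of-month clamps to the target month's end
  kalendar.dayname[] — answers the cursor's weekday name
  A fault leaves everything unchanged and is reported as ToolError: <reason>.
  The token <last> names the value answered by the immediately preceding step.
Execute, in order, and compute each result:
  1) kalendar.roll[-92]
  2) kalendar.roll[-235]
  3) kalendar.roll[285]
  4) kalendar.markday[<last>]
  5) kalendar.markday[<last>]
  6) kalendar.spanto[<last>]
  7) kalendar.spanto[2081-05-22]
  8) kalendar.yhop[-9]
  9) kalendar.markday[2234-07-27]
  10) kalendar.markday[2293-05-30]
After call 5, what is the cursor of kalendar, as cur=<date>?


Answer: cur=2081-03-28

Derivation:
I invoke roll with n='-92', giving 2081-02-06.
I run roll with n='-235', → 2080-06-16.
I call roll with n='285', giving 2081-03-28.
Next I call markday with d='<last>', and get 2081-03-28.
I try markday with d='<last>', and see 2081-03-28.
I invoke spanto with d='<last>': 0.
Then spanto with d='2081-05-22', giving 55.
Using yhop with n='-9', and see 2072-03-28.
Next I call markday with d='2234-07-27', and see 2234-07-27.
Now I run markday with d='2293-05-30', and see 2293-05-30.


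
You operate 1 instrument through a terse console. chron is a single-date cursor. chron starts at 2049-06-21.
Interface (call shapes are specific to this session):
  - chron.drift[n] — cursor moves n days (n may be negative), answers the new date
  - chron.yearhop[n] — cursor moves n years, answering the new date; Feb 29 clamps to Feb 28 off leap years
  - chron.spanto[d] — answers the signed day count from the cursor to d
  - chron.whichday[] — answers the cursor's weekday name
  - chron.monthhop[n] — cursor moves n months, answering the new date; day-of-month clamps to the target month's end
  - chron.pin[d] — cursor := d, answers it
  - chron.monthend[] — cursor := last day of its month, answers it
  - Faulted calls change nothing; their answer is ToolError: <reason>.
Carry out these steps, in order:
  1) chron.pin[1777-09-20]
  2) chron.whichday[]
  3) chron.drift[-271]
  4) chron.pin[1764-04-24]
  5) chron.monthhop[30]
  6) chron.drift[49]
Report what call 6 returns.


Answer: 1766-12-12

Derivation:
CALL chron.pin[d='1777-09-20']
RET  1777-09-20
CALL chron.whichday[]
RET  Saturday
CALL chron.drift[n='-271']
RET  1776-12-23
CALL chron.pin[d='1764-04-24']
RET  1764-04-24
CALL chron.monthhop[n='30']
RET  1766-10-24
CALL chron.drift[n='49']
RET  1766-12-12


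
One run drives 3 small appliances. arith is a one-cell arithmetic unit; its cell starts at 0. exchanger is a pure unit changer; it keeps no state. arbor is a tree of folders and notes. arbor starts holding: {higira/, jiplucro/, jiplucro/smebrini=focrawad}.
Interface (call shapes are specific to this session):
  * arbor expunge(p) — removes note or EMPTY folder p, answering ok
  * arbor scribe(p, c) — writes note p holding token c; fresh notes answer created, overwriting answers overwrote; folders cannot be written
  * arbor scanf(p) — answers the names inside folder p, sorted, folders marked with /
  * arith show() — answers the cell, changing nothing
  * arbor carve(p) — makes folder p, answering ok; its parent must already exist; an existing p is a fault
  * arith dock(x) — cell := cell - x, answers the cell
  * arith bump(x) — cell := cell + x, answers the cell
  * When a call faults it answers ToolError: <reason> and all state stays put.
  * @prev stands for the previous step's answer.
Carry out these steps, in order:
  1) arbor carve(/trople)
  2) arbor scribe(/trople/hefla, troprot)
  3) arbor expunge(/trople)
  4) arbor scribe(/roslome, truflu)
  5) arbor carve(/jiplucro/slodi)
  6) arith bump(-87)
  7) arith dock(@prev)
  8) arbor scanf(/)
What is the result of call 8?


Answer: [higira/, jiplucro/, roslome, trople/]

Derivation:
// arbor carve(p=/trople) == ok
// arbor scribe(p=/trople/hefla, c=troprot) == created
// arbor expunge(p=/trople) == ToolError: not empty
// arbor scribe(p=/roslome, c=truflu) == created
// arbor carve(p=/jiplucro/slodi) == ok
// arith bump(x=-87) == -87
// arith dock(x=@prev) == 0
// arbor scanf(p=/) == [higira/, jiplucro/, roslome, trople/]


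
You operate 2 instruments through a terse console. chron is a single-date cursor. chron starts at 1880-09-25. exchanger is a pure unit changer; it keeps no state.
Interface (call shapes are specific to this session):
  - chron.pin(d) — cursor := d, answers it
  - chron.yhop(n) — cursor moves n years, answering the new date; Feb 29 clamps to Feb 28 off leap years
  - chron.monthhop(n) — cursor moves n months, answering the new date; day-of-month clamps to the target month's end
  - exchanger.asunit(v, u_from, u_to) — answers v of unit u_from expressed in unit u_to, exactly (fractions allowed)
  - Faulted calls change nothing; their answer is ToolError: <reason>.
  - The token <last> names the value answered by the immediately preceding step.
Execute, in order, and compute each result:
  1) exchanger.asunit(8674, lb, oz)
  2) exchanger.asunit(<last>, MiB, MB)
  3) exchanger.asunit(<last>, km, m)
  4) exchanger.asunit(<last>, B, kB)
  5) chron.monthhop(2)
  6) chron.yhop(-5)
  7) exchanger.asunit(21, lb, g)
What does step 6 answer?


>>> asunit v=8674 u_from=lb u_to=oz
  138784
>>> asunit v=<last> u_from=MiB u_to=MB
  2273837056/15625
>>> asunit v=<last> u_from=km u_to=m
  18190696448/125
>>> asunit v=<last> u_from=B u_to=kB
  2273837056/15625
>>> monthhop n=2
  1880-11-25
>>> yhop n=-5
  1875-11-25
>>> asunit v=21 u_from=lb u_to=g
  952543977/100000

Answer: 1875-11-25


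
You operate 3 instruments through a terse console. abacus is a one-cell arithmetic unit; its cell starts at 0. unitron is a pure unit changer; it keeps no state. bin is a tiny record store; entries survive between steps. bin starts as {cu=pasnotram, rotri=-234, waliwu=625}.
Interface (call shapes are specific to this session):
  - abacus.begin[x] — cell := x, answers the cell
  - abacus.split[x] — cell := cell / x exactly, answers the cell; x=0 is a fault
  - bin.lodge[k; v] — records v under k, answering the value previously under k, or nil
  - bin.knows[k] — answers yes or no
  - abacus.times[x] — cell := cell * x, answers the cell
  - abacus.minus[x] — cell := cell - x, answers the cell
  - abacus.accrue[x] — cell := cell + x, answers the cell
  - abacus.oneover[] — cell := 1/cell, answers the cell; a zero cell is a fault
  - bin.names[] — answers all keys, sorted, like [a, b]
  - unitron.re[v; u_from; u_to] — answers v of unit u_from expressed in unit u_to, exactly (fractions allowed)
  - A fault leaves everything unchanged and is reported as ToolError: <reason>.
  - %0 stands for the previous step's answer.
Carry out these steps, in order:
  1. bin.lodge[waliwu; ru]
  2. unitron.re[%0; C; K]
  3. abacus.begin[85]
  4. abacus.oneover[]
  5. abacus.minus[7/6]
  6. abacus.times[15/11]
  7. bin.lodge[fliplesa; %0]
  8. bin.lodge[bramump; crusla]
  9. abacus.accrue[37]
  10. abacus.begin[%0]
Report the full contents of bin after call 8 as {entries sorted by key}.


Answer: {bramump=crusla, cu=pasnotram, fliplesa=-589/374, rotri=-234, waliwu=ru}

Derivation:
CALL lodge[k: waliwu; v: ru]
RET  625
CALL re[v: %0; u_from: C; u_to: K]
RET  17963/20
CALL begin[x: 85]
RET  85
CALL oneover[]
RET  1/85
CALL minus[x: 7/6]
RET  -589/510
CALL times[x: 15/11]
RET  -589/374
CALL lodge[k: fliplesa; v: %0]
RET  nil
CALL lodge[k: bramump; v: crusla]
RET  nil
CALL accrue[x: 37]
RET  13249/374
CALL begin[x: %0]
RET  13249/374
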